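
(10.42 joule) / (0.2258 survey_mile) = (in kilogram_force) 0.002924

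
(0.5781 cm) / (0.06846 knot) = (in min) 0.002736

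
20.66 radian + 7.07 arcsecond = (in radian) 20.66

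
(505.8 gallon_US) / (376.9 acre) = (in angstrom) 1.255e+04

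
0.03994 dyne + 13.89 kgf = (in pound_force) 30.62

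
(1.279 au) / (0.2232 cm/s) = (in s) 8.572e+13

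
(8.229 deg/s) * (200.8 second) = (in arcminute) 9.914e+04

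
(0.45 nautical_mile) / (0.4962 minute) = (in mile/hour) 62.62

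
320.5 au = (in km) 4.795e+10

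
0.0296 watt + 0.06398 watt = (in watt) 0.09358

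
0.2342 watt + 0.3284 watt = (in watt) 0.5626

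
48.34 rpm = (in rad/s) 5.062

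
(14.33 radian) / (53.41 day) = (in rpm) 2.965e-05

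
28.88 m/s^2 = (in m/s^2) 28.88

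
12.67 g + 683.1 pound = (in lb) 683.1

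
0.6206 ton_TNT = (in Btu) 2.461e+06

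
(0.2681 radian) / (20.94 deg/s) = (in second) 0.7336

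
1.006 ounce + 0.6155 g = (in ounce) 1.028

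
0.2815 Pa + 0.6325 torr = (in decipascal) 846.1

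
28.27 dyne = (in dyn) 28.27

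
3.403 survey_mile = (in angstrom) 5.477e+13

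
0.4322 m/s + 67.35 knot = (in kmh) 126.3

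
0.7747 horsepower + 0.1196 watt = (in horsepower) 0.7749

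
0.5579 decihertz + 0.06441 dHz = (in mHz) 62.23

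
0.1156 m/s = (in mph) 0.2586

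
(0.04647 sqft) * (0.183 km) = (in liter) 790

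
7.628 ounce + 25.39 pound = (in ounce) 413.9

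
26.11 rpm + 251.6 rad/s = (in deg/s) 1.457e+04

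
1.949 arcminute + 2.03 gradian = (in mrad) 32.45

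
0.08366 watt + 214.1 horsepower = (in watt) 1.597e+05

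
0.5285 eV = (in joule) 8.468e-20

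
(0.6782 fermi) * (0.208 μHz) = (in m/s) 1.411e-22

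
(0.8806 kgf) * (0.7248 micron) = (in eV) 3.907e+13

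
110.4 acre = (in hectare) 44.68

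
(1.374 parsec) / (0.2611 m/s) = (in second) 1.624e+17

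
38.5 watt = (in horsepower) 0.05163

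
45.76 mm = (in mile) 2.843e-05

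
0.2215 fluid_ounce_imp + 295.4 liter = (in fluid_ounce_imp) 1.04e+04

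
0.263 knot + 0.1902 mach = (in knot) 126.2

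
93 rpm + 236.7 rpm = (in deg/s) 1978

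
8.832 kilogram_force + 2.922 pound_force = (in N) 99.61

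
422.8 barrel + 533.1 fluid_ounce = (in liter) 6.724e+04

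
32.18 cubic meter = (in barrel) 202.4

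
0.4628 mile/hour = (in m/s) 0.2069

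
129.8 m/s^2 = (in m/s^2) 129.8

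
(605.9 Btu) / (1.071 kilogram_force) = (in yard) 6.656e+04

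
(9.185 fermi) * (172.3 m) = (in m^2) 1.583e-12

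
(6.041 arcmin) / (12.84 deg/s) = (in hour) 2.178e-06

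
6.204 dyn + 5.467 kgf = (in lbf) 12.05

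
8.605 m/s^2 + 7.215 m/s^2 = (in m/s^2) 15.82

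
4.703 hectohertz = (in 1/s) 470.3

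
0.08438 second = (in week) 1.395e-07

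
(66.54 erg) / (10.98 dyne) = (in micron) 6.06e+04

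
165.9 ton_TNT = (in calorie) 1.659e+11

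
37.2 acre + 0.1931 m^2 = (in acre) 37.2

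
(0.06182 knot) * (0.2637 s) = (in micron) 8386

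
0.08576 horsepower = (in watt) 63.95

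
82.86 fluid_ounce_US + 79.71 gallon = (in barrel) 1.913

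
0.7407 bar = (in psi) 10.74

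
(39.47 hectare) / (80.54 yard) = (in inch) 2.11e+05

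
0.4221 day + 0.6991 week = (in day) 5.316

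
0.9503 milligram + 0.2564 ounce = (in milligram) 7270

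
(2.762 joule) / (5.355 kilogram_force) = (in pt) 149.1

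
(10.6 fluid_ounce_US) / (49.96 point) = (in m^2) 0.01779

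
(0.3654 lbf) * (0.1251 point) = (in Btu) 6.799e-08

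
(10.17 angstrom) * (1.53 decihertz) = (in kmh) 5.602e-10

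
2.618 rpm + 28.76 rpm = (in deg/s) 188.3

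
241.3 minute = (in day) 0.1676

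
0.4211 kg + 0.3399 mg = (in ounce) 14.85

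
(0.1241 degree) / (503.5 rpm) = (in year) 1.303e-12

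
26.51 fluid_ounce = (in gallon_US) 0.2071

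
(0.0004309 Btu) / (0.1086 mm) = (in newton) 4186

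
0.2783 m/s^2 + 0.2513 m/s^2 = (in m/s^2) 0.5296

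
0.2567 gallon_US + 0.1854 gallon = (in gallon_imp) 0.3681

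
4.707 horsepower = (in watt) 3510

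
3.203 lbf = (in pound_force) 3.203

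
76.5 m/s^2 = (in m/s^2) 76.5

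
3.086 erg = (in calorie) 7.376e-08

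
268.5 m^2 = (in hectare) 0.02685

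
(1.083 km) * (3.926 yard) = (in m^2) 3888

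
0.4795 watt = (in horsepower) 0.000643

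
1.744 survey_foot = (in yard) 0.5813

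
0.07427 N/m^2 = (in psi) 1.077e-05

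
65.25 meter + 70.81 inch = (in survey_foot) 220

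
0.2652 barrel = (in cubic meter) 0.04216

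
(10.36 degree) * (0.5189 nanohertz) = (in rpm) 8.96e-10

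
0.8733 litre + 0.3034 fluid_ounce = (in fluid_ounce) 29.83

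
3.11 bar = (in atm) 3.069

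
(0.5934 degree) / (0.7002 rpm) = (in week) 2.335e-07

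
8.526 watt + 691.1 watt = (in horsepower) 0.9382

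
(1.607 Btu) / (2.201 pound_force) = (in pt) 4.909e+05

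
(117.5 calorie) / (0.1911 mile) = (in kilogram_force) 0.163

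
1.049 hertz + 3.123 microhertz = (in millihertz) 1049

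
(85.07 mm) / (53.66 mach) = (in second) 4.656e-06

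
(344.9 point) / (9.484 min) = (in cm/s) 0.02138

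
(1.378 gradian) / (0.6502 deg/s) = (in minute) 0.03179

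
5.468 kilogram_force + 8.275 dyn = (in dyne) 5.362e+06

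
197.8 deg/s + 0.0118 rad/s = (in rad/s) 3.464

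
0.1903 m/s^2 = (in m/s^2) 0.1903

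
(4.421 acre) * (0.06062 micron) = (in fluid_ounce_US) 36.67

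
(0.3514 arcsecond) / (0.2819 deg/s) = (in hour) 9.618e-08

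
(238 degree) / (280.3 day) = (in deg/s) 9.827e-06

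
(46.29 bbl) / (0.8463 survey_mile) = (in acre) 1.335e-06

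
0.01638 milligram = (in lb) 3.611e-08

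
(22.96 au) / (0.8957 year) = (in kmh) 4.378e+05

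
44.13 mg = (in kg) 4.413e-05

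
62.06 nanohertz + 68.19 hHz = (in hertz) 6819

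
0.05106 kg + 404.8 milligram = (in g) 51.46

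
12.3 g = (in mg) 1.23e+04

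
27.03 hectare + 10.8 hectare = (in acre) 93.48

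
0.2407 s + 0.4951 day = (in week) 0.07073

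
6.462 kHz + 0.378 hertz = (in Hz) 6462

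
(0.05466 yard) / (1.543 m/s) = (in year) 1.027e-09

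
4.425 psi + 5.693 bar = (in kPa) 599.8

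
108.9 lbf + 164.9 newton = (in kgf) 66.21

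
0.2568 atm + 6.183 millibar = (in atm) 0.2629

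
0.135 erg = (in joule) 1.35e-08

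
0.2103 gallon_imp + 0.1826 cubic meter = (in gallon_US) 48.49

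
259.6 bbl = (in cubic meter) 41.27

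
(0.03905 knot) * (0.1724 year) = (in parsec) 3.54e-12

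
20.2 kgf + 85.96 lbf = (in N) 580.5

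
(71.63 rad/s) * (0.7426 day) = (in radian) 4.596e+06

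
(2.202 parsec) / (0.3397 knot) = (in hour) 1.08e+14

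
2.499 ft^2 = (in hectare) 2.322e-05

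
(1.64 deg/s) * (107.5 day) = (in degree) 1.523e+07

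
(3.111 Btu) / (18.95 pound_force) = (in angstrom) 3.894e+11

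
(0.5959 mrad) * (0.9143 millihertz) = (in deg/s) 3.122e-05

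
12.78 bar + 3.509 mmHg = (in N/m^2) 1.278e+06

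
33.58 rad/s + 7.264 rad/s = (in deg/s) 2340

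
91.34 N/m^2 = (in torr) 0.6851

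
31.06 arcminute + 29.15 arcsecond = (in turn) 0.00146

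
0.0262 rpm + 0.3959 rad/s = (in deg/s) 22.84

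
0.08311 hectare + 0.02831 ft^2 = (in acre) 0.2054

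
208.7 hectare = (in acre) 515.7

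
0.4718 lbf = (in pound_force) 0.4718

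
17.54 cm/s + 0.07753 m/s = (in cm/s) 25.29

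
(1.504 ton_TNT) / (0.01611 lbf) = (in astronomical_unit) 0.587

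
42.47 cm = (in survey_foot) 1.393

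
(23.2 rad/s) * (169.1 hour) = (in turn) 2.248e+06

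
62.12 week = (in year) 1.191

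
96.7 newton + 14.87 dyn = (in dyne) 9.67e+06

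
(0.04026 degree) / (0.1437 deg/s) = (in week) 4.632e-07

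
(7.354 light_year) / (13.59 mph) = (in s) 1.145e+16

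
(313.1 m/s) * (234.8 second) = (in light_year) 7.771e-12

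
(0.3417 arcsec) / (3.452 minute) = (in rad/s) 7.998e-09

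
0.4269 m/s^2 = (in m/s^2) 0.4269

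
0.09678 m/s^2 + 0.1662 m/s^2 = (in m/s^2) 0.263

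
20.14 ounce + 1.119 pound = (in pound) 2.378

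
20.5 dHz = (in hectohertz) 0.0205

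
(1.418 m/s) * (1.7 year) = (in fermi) 7.602e+22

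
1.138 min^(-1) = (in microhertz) 1.897e+04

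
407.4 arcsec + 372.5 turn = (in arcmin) 8.046e+06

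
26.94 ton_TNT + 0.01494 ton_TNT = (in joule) 1.128e+11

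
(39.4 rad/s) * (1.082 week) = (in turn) 4.104e+06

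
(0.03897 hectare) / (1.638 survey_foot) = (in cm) 7.805e+04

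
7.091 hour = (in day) 0.2955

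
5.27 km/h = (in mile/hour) 3.275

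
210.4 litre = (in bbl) 1.323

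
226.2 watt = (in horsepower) 0.3033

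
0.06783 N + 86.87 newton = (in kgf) 8.865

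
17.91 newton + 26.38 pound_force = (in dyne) 1.353e+07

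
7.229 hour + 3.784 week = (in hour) 642.9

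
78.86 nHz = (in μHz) 0.07886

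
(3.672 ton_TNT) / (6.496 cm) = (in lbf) 5.317e+10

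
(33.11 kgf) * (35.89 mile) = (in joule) 1.875e+07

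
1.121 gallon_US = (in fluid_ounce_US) 143.5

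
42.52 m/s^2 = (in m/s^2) 42.52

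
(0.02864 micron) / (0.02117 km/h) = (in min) 8.117e-08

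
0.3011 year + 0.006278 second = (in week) 15.7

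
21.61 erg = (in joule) 2.161e-06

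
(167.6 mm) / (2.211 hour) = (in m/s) 2.106e-05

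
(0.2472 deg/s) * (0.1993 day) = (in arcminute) 2.554e+05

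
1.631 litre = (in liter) 1.631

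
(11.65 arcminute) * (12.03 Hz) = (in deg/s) 2.336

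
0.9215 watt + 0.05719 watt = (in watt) 0.9787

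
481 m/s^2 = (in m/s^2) 481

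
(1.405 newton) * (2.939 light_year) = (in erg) 3.907e+23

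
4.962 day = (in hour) 119.1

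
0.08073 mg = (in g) 8.073e-05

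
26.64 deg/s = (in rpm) 4.44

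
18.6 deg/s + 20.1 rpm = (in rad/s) 2.429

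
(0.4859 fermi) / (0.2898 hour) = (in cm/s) 4.657e-17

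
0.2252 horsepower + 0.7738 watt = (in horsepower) 0.2262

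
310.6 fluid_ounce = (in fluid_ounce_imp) 323.3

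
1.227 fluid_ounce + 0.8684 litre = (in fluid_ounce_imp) 31.84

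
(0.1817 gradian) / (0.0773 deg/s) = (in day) 2.449e-05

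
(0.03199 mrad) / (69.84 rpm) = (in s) 4.374e-06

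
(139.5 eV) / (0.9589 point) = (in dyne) 6.607e-09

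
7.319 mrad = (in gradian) 0.4659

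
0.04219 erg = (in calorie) 1.008e-09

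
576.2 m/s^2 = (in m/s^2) 576.2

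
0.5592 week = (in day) 3.914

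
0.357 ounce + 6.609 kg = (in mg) 6.619e+06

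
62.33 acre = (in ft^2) 2.715e+06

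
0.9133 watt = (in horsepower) 0.001225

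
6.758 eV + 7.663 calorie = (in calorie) 7.663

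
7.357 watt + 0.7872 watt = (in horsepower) 0.01092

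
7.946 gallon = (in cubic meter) 0.03008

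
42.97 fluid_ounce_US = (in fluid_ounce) 42.97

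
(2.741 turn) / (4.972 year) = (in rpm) 1.049e-06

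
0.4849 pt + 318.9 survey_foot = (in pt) 2.755e+05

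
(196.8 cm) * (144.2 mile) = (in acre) 112.9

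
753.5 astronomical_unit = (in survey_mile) 7.004e+10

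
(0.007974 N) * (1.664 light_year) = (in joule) 1.255e+14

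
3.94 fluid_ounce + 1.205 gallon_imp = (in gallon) 1.478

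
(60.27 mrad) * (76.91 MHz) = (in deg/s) 2.656e+08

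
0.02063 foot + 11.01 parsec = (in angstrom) 3.397e+27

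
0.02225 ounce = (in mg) 630.8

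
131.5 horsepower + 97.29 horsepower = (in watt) 1.706e+05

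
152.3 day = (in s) 1.316e+07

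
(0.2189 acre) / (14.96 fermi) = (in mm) 5.922e+19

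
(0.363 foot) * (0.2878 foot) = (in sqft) 0.1045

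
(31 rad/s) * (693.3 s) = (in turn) 3421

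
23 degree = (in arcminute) 1380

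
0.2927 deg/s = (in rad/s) 0.005109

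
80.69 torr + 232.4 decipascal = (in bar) 0.1078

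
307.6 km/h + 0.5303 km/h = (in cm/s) 8559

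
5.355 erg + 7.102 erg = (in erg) 12.46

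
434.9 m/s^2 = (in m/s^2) 434.9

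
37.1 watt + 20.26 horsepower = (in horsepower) 20.31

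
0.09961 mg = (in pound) 2.196e-07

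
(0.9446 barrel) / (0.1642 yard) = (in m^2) 1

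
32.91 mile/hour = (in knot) 28.6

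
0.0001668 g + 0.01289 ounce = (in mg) 365.6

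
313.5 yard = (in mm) 2.867e+05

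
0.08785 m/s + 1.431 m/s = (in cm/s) 151.9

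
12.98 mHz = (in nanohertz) 1.298e+07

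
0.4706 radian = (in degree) 26.96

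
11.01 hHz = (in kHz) 1.101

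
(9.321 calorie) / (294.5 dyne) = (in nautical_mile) 7.15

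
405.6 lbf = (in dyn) 1.804e+08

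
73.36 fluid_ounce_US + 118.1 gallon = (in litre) 449.2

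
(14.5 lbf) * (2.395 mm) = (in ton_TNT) 3.692e-11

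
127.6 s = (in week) 0.000211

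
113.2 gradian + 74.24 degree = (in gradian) 195.7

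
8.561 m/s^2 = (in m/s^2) 8.561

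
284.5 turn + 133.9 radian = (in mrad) 1.921e+06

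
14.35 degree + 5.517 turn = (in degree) 2000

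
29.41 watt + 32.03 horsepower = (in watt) 2.391e+04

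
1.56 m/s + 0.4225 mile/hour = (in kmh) 6.296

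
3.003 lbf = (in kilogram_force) 1.362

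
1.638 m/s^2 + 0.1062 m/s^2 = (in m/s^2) 1.744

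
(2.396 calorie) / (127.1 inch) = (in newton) 3.105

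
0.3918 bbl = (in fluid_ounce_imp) 2192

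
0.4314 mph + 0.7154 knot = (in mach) 0.001647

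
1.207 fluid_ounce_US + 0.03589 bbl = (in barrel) 0.03611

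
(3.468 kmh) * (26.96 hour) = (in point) 2.65e+08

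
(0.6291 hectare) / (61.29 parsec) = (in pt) 9.429e-12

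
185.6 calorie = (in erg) 7.766e+09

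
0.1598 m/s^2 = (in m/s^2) 0.1598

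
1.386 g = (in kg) 0.001386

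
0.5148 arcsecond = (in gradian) 0.0001589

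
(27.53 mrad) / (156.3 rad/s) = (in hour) 4.893e-08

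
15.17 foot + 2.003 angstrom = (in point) 1.311e+04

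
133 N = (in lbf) 29.9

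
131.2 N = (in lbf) 29.49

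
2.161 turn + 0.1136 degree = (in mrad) 1.358e+04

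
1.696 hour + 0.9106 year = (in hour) 7979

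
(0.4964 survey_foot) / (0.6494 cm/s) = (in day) 0.0002697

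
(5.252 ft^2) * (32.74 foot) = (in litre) 4869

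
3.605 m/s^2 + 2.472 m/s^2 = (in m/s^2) 6.077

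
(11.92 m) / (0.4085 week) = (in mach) 1.417e-07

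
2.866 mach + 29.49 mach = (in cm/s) 1.102e+06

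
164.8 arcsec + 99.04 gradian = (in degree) 89.18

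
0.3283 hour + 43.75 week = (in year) 0.8391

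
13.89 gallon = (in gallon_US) 13.89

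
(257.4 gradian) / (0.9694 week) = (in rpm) 6.585e-05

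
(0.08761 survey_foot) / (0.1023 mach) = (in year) 2.431e-11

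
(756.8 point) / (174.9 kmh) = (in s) 0.005495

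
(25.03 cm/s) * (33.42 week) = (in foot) 1.66e+07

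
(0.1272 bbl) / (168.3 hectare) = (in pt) 3.406e-05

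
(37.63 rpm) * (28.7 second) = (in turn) 18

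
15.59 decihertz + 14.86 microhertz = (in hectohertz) 0.01559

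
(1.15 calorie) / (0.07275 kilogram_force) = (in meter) 6.744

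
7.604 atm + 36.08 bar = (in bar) 43.78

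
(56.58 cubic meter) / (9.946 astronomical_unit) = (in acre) 9.397e-15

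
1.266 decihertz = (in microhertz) 1.266e+05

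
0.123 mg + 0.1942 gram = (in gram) 0.1943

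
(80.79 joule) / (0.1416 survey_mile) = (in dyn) 3.545e+04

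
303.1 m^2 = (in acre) 0.0749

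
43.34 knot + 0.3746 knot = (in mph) 50.31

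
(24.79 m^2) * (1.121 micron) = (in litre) 0.02779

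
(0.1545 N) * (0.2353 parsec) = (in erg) 1.122e+22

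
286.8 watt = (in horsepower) 0.3846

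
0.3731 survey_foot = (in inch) 4.477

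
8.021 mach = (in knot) 5309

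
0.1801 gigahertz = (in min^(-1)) 1.081e+10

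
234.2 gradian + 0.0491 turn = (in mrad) 3987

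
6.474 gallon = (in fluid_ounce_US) 828.7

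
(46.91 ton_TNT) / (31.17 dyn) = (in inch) 2.479e+16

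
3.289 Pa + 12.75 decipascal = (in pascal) 4.564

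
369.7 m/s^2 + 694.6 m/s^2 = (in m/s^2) 1064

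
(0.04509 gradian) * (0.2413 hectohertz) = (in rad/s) 0.01709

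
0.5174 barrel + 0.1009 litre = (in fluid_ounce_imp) 2899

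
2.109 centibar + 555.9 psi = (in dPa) 3.835e+07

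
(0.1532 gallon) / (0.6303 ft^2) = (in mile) 6.154e-06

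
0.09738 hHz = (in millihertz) 9738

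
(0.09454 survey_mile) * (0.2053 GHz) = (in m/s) 3.124e+10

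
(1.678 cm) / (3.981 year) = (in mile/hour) 2.99e-10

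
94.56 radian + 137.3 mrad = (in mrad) 9.47e+04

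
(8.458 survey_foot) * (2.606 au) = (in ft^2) 1.082e+13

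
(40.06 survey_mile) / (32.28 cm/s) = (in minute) 3329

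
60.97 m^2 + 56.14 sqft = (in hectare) 0.006619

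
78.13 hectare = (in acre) 193.1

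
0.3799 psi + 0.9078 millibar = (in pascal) 2710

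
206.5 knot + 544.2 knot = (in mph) 863.9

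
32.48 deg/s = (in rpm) 5.413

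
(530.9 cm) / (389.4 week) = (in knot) 4.382e-08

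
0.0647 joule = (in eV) 4.038e+17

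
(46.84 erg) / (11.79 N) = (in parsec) 1.288e-23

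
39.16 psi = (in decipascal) 2.7e+06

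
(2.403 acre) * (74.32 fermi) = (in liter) 7.227e-07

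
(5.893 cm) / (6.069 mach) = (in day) 3.301e-10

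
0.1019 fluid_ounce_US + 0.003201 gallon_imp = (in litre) 0.01757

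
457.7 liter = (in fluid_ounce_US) 1.548e+04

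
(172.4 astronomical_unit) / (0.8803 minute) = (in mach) 1.434e+09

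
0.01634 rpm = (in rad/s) 0.001711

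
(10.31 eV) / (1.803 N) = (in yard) 1.002e-18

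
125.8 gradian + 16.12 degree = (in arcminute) 7760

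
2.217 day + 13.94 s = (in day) 2.217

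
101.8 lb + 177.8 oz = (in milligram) 5.122e+07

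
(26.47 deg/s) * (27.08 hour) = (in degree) 2.581e+06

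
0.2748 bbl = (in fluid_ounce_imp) 1538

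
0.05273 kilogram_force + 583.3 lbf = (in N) 2595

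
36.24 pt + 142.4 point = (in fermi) 6.302e+13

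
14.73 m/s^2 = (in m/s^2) 14.73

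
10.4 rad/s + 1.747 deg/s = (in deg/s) 597.6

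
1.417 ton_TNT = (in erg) 5.929e+16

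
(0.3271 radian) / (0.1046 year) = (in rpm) 9.469e-07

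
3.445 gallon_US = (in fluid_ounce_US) 441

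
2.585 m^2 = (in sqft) 27.82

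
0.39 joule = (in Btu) 0.0003696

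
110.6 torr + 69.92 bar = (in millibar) 7.007e+04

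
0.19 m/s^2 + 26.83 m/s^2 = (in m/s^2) 27.02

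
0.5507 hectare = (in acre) 1.361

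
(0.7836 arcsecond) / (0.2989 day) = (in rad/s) 1.471e-10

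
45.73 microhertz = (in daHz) 4.573e-06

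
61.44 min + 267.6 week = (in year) 5.132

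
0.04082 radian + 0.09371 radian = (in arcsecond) 2.775e+04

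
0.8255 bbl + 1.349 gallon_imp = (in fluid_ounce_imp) 4835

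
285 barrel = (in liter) 4.531e+04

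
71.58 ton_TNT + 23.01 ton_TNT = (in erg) 3.958e+18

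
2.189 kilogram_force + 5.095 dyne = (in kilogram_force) 2.189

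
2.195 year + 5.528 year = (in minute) 4.059e+06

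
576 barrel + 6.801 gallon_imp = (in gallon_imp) 2.015e+04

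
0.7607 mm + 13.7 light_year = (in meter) 1.296e+17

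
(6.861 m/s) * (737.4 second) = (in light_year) 5.348e-13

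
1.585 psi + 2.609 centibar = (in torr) 101.5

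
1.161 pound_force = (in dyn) 5.164e+05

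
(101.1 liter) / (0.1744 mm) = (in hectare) 0.05797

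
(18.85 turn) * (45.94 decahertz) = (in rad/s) 5.441e+04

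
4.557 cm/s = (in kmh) 0.1641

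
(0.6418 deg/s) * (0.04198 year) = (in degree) 8.497e+05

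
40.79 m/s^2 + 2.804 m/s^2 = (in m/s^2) 43.59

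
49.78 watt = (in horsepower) 0.06676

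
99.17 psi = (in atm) 6.748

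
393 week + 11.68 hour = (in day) 2751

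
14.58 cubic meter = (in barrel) 91.71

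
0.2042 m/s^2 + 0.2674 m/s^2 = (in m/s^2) 0.4716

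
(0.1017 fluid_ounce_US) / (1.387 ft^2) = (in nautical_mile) 1.26e-08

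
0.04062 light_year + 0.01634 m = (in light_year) 0.04062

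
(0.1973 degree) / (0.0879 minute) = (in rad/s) 0.0006529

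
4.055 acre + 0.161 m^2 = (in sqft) 1.766e+05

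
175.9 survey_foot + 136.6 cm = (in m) 54.98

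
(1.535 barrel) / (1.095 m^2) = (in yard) 0.2437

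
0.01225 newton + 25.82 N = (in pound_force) 5.807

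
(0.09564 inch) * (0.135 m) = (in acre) 8.104e-08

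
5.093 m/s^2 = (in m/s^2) 5.093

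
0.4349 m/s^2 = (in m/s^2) 0.4349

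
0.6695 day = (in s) 5.784e+04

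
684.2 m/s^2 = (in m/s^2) 684.2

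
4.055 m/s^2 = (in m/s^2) 4.055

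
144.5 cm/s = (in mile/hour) 3.232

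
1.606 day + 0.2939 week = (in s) 3.165e+05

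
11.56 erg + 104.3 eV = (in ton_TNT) 2.763e-16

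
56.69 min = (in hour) 0.9448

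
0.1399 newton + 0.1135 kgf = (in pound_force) 0.2817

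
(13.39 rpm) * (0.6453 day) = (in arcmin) 2.688e+08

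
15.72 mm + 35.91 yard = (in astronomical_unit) 2.196e-10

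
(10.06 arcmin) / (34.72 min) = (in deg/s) 8.049e-05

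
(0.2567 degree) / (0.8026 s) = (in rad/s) 0.005582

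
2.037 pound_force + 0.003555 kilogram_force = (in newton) 9.096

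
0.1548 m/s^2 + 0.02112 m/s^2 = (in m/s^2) 0.1759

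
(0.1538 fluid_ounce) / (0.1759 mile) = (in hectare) 1.607e-12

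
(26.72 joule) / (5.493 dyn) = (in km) 486.4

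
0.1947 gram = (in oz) 0.006868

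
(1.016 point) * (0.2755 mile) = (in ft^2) 1.711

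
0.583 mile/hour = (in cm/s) 26.06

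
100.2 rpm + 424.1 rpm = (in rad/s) 54.9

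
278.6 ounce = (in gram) 7898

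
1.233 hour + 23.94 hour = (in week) 0.1498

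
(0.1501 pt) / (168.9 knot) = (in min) 1.016e-08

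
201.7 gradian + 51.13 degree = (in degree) 232.7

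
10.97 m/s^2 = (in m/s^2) 10.97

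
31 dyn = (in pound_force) 6.969e-05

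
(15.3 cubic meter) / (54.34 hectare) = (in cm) 0.002816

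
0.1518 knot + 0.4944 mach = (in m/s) 168.4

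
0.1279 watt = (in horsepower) 0.0001715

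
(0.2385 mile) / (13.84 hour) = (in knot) 0.01497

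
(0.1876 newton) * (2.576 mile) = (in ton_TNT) 1.859e-07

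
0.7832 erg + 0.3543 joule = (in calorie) 0.08468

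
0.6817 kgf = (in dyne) 6.685e+05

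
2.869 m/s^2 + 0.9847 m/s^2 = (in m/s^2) 3.854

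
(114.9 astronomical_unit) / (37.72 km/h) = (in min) 2.734e+10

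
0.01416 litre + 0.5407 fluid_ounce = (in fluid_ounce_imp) 1.061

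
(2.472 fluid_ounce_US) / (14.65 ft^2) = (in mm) 0.05371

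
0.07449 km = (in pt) 2.112e+05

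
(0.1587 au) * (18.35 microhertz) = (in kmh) 1.568e+06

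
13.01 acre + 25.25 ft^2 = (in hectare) 5.265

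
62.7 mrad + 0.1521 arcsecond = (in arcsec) 1.293e+04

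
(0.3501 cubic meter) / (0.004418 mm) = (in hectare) 7.924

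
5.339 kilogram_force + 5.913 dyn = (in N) 52.36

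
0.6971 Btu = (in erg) 7.355e+09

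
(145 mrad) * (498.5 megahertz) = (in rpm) 6.902e+08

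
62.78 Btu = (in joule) 6.624e+04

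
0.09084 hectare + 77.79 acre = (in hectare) 31.57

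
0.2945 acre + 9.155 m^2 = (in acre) 0.2968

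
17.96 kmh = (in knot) 9.698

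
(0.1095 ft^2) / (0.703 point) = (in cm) 4102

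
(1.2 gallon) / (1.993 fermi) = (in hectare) 2.279e+08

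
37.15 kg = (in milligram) 3.715e+07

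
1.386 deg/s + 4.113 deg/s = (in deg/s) 5.499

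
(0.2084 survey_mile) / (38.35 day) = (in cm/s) 0.01012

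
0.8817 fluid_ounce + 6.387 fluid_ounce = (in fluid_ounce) 7.269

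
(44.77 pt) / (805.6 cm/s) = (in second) 0.001961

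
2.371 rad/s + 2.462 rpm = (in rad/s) 2.629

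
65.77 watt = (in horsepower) 0.0882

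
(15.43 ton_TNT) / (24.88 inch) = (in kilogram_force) 1.042e+10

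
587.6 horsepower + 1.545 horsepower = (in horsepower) 589.1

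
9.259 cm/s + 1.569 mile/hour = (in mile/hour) 1.776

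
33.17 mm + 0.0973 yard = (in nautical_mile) 6.595e-05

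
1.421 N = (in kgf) 0.1449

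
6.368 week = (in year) 0.1221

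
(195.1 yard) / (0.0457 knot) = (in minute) 126.5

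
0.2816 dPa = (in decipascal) 0.2816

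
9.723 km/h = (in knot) 5.25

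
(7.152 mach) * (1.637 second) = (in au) 2.665e-08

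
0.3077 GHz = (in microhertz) 3.077e+14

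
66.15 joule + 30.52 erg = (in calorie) 15.81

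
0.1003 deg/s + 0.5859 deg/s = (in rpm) 0.1144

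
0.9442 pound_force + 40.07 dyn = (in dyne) 4.2e+05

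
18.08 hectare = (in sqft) 1.946e+06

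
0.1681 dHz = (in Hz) 0.01681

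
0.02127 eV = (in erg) 3.408e-14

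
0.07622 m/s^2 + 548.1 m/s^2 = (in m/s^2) 548.2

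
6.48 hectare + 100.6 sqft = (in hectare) 6.481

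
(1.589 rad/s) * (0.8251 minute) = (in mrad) 7.867e+04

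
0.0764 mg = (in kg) 7.64e-08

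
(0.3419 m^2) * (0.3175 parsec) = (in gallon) 8.849e+17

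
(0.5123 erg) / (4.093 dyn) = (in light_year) 1.323e-19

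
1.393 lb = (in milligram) 6.319e+05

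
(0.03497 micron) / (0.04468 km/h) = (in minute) 4.696e-08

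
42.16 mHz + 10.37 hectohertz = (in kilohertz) 1.037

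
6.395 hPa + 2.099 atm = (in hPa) 2133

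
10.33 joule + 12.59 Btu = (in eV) 8.297e+22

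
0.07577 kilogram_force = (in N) 0.743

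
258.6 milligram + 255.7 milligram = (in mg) 514.3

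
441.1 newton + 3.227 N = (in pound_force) 99.89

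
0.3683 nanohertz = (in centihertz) 3.683e-08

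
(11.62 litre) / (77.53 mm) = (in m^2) 0.1499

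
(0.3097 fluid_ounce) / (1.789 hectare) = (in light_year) 5.411e-26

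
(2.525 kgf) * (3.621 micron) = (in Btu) 8.498e-08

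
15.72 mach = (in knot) 1.04e+04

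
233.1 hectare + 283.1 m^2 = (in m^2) 2.331e+06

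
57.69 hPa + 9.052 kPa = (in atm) 0.1463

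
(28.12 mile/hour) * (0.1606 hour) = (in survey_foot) 2.384e+04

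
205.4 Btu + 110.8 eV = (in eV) 1.353e+24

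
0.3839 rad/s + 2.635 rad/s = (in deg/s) 173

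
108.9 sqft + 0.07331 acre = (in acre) 0.07581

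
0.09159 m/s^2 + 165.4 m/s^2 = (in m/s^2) 165.5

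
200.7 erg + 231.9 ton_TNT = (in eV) 6.056e+30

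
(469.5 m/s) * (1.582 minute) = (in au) 2.979e-07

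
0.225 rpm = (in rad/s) 0.02356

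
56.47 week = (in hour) 9487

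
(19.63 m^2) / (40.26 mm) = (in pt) 1.382e+06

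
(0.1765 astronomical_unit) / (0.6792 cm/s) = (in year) 1.233e+05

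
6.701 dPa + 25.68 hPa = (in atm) 0.02535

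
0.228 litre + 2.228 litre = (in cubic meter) 0.002456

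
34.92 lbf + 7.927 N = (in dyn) 1.633e+07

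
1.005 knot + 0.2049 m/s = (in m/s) 0.7219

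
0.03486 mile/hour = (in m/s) 0.01558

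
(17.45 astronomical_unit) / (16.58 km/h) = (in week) 9.372e+05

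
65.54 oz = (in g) 1858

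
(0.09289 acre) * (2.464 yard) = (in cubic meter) 847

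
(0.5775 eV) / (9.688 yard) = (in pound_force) 2.348e-21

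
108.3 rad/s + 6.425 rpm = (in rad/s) 109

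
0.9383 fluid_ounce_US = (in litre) 0.02775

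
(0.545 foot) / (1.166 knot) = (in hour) 7.693e-05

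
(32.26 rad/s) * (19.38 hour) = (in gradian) 1.433e+08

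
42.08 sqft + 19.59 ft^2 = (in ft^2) 61.67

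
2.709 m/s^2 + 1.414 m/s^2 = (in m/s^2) 4.123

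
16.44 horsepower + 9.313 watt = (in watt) 1.227e+04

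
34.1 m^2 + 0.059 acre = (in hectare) 0.02729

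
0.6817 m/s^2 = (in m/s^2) 0.6817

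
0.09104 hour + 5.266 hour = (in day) 0.2232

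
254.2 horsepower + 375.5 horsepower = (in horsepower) 629.7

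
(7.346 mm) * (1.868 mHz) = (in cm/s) 0.001372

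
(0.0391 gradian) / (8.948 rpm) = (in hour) 1.821e-07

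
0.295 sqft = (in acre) 6.772e-06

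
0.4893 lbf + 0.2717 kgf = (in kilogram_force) 0.4936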